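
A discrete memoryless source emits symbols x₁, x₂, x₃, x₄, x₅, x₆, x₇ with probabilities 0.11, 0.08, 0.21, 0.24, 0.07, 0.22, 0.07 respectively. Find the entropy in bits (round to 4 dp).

2.6264 bits

H = −Σ pᵢ log₂ pᵢ.
−0.11·log₂(0.11) = 0.3503
−0.08·log₂(0.08) = 0.2915
−0.21·log₂(0.21) = 0.4728
−0.24·log₂(0.24) = 0.4941
−0.07·log₂(0.07) = 0.2686
−0.22·log₂(0.22) = 0.4806
−0.07·log₂(0.07) = 0.2686
Sum ≈ 2.6264 → 2.6264 bits.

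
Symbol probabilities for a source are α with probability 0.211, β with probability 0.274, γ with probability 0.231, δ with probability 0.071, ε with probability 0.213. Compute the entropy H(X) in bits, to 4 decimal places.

2.2199 bits

H = −Σ pᵢ log₂ pᵢ.
−0.211·log₂(0.211) = 0.4736
−0.274·log₂(0.274) = 0.5118
−0.231·log₂(0.231) = 0.4883
−0.071·log₂(0.071) = 0.2709
−0.213·log₂(0.213) = 0.4752
Sum ≈ 2.2199 → 2.2199 bits.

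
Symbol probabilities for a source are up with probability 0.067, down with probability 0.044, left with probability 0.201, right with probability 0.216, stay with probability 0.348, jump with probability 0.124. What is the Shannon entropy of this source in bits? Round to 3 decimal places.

H = −Σ pᵢ log₂ pᵢ.
−0.067·log₂(0.067) = 0.2613
−0.044·log₂(0.044) = 0.1983
−0.201·log₂(0.201) = 0.4653
−0.216·log₂(0.216) = 0.4776
−0.348·log₂(0.348) = 0.5299
−0.124·log₂(0.124) = 0.3734
Sum ≈ 2.3058 → 2.306 bits.

2.306 bits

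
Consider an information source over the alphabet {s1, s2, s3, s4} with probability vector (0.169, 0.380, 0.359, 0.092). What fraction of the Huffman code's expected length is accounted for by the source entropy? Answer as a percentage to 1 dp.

Entropy H = −Σ p log₂ p ≈ 1.8112 bits.
Huffman merges: 23/250+169/1000→261/1000; 261/1000+359/1000→31/50; 19/50+31/50→1. L = 1881/1000 ≈ 1.8810.
Efficiency = H/L = 1.8112/1.8810 = 96.3%.

96.3%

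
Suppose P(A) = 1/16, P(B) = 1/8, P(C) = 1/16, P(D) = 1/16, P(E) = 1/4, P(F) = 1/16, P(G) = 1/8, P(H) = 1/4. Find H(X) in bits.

Each probability is a power of 1/2, so log₂(1/p) is an integer.
H = Σ p·log₂(1/p) = 1/16·4 + 1/8·3 + 1/16·4 + 1/16·4 + 1/4·2 + 1/16·4 + 1/8·3 + 1/4·2 = 2.75 bits.

2.75 bits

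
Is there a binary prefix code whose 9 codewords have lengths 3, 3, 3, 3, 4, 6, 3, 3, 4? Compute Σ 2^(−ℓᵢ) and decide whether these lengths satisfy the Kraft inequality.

With common denominator 2^6 = 64: Σ 2^(−ℓᵢ) = 8/64 + 8/64 + 8/64 + 8/64 + 4/64 + 1/64 + 8/64 + 8/64 + 4/64 = 57/64 = 0.890625.
Kraft's inequality requires Σ ≤ 1; here Σ = 0.890625 ≤ 1, so such a prefix code exists.

0.890625; yes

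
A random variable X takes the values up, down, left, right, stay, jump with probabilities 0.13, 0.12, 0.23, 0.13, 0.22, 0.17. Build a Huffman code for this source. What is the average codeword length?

Repeatedly combine the two least-probable nodes; the expected code length is the sum of the merged weights.
merge 3/25 + 13/100 → 1/4
merge 13/100 + 17/100 → 3/10
merge 11/50 + 23/100 → 9/20
merge 1/4 + 3/10 → 11/20
merge 9/20 + 11/20 → 1
L = 1/4 + 3/10 + 9/20 + 11/20 + 1 = 51/20 = 2.55 bits/symbol.

2.55 bits/symbol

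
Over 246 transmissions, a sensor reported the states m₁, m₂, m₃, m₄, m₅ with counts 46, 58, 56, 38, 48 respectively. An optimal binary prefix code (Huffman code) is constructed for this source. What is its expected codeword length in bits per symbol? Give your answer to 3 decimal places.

Probabilities are the counts divided by 246.
Repeatedly combine the two least-probable nodes; the expected code length is the sum of the merged weights.
merge 19/123 + 23/123 → 14/41
merge 8/41 + 28/123 → 52/123
merge 29/123 + 14/41 → 71/123
merge 52/123 + 71/123 → 1
L = 14/41 + 52/123 + 71/123 + 1 = 96/41 ≈ 2.341 bits/symbol.

2.341 bits/symbol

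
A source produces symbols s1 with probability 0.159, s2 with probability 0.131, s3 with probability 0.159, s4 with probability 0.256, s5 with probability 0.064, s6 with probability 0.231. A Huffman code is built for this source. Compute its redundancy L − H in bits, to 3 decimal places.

Entropy H = −Σ p log₂ p ≈ 2.4732 bits.
Huffman merges: 8/125+131/1000→39/200; 159/1000+159/1000→159/500; 39/200+231/1000→213/500; 32/125+159/500→287/500; 213/500+287/500→1. L = 2513/1000 ≈ 2.5130.
L − H = 2.5130 − 2.4732 = 0.040 bits.

0.040 bits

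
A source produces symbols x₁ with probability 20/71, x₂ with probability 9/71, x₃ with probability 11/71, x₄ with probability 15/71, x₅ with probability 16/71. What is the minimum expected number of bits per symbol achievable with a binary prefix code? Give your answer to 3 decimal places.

Repeatedly combine the two least-probable nodes; the expected code length is the sum of the merged weights.
merge 9/71 + 11/71 → 20/71
merge 15/71 + 16/71 → 31/71
merge 20/71 + 20/71 → 40/71
merge 31/71 + 40/71 → 1
L = 20/71 + 31/71 + 40/71 + 1 = 162/71 ≈ 2.282 bits/symbol.

2.282 bits/symbol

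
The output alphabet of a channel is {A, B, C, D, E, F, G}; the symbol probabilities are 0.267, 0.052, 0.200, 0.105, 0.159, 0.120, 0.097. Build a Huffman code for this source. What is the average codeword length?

Repeatedly combine the two least-probable nodes; the expected code length is the sum of the merged weights.
merge 13/250 + 97/1000 → 149/1000
merge 21/200 + 3/25 → 9/40
merge 149/1000 + 159/1000 → 77/250
merge 1/5 + 9/40 → 17/40
merge 267/1000 + 77/250 → 23/40
merge 17/40 + 23/40 → 1
L = 149/1000 + 9/40 + 77/250 + 17/40 + 23/40 + 1 = 1341/500 = 2.682 bits/symbol.

2.682 bits/symbol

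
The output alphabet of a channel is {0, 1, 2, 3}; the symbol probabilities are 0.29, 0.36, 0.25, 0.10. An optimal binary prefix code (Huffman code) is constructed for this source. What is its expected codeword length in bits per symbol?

1.99 bits/symbol

Repeatedly combine the two least-probable nodes; the expected code length is the sum of the merged weights.
merge 1/10 + 1/4 → 7/20
merge 29/100 + 7/20 → 16/25
merge 9/25 + 16/25 → 1
L = 7/20 + 16/25 + 1 = 199/100 = 1.99 bits/symbol.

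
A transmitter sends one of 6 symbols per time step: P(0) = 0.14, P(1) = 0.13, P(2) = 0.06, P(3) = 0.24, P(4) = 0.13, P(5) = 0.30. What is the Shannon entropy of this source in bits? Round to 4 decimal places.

H = −Σ pᵢ log₂ pᵢ.
−0.14·log₂(0.14) = 0.3971
−0.13·log₂(0.13) = 0.3826
−0.06·log₂(0.06) = 0.2435
−0.24·log₂(0.24) = 0.4941
−0.13·log₂(0.13) = 0.3826
−0.30·log₂(0.30) = 0.5211
Sum ≈ 2.4212 → 2.4212 bits.

2.4212 bits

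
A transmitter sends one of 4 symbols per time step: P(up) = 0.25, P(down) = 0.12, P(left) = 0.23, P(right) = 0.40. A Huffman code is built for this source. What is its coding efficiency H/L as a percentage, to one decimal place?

96.6%

Entropy H = −Σ p log₂ p ≈ 1.8835 bits.
Huffman merges: 3/25+23/100→7/20; 1/4+7/20→3/5; 2/5+3/5→1. L = 39/20 ≈ 1.9500.
Efficiency = H/L = 1.8835/1.9500 = 96.6%.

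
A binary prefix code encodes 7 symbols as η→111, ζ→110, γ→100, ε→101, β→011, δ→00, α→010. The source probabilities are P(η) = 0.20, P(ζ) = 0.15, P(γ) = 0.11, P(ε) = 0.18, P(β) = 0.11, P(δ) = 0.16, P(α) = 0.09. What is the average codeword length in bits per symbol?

L̄ = Σ pᵢ·ℓᵢ = 0.20·3 + 0.15·3 + 0.11·3 + 0.18·3 + 0.11·3 + 0.16·2 + 0.09·3 = 2.84 bits/symbol.

2.84 bits/symbol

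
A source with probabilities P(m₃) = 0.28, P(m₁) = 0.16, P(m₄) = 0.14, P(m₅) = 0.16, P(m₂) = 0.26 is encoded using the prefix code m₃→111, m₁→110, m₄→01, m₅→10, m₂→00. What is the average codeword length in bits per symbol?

2.44 bits/symbol

L̄ = Σ pᵢ·ℓᵢ = 0.28·3 + 0.16·3 + 0.14·2 + 0.16·2 + 0.26·2 = 2.44 bits/symbol.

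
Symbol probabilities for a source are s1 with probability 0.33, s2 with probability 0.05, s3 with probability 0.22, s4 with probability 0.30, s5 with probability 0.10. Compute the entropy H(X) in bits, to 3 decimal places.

H = −Σ pᵢ log₂ pᵢ.
−0.33·log₂(0.33) = 0.5278
−0.05·log₂(0.05) = 0.2161
−0.22·log₂(0.22) = 0.4806
−0.30·log₂(0.30) = 0.5211
−0.10·log₂(0.10) = 0.3322
Sum ≈ 2.0778 → 2.078 bits.

2.078 bits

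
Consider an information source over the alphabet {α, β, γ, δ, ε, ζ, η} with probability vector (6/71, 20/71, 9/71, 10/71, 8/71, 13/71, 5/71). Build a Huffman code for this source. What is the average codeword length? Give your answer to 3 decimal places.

Repeatedly combine the two least-probable nodes; the expected code length is the sum of the merged weights.
merge 5/71 + 6/71 → 11/71
merge 8/71 + 9/71 → 17/71
merge 10/71 + 11/71 → 21/71
merge 13/71 + 17/71 → 30/71
merge 20/71 + 21/71 → 41/71
merge 30/71 + 41/71 → 1
L = 11/71 + 17/71 + 21/71 + 30/71 + 41/71 + 1 = 191/71 ≈ 2.690 bits/symbol.

2.690 bits/symbol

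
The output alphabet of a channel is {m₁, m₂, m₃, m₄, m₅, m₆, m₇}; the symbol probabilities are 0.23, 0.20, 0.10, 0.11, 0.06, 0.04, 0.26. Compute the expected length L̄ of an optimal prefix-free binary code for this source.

Repeatedly combine the two least-probable nodes; the expected code length is the sum of the merged weights.
merge 1/25 + 3/50 → 1/10
merge 1/10 + 1/10 → 1/5
merge 11/100 + 1/5 → 31/100
merge 1/5 + 23/100 → 43/100
merge 13/50 + 31/100 → 57/100
merge 43/100 + 57/100 → 1
L = 1/10 + 1/5 + 31/100 + 43/100 + 57/100 + 1 = 261/100 = 2.61 bits/symbol.

2.61 bits/symbol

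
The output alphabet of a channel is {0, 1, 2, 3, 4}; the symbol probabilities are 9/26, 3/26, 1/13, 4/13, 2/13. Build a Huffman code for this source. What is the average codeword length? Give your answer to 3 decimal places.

2.192 bits/symbol

Repeatedly combine the two least-probable nodes; the expected code length is the sum of the merged weights.
merge 1/13 + 3/26 → 5/26
merge 2/13 + 5/26 → 9/26
merge 4/13 + 9/26 → 17/26
merge 9/26 + 17/26 → 1
L = 5/26 + 9/26 + 17/26 + 1 = 57/26 ≈ 2.192 bits/symbol.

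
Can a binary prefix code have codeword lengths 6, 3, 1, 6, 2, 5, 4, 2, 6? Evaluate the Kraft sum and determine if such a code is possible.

1.265625; no

With common denominator 2^6 = 64: Σ 2^(−ℓᵢ) = 1/64 + 8/64 + 32/64 + 1/64 + 16/64 + 2/64 + 4/64 + 16/64 + 1/64 = 81/64 = 1.265625.
Kraft's inequality requires Σ ≤ 1; here Σ = 1.265625 > 1, so no such prefix code exists.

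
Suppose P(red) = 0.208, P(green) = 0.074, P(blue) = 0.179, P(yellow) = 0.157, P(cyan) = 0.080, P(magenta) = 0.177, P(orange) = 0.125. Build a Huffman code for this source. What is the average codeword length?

2.767 bits/symbol

Repeatedly combine the two least-probable nodes; the expected code length is the sum of the merged weights.
merge 37/500 + 2/25 → 77/500
merge 1/8 + 77/500 → 279/1000
merge 157/1000 + 177/1000 → 167/500
merge 179/1000 + 26/125 → 387/1000
merge 279/1000 + 167/500 → 613/1000
merge 387/1000 + 613/1000 → 1
L = 77/500 + 279/1000 + 167/500 + 387/1000 + 613/1000 + 1 = 2767/1000 = 2.767 bits/symbol.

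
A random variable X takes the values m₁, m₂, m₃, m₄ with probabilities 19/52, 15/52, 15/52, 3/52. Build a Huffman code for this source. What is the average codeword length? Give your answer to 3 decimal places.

1.981 bits/symbol

Repeatedly combine the two least-probable nodes; the expected code length is the sum of the merged weights.
merge 3/52 + 15/52 → 9/26
merge 15/52 + 9/26 → 33/52
merge 19/52 + 33/52 → 1
L = 9/26 + 33/52 + 1 = 103/52 ≈ 1.981 bits/symbol.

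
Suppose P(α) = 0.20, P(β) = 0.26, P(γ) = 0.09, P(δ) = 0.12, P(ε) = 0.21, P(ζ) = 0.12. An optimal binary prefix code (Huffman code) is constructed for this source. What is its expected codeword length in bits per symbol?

2.53 bits/symbol

Repeatedly combine the two least-probable nodes; the expected code length is the sum of the merged weights.
merge 9/100 + 3/25 → 21/100
merge 3/25 + 1/5 → 8/25
merge 21/100 + 21/100 → 21/50
merge 13/50 + 8/25 → 29/50
merge 21/50 + 29/50 → 1
L = 21/100 + 8/25 + 21/50 + 29/50 + 1 = 253/100 = 2.53 bits/symbol.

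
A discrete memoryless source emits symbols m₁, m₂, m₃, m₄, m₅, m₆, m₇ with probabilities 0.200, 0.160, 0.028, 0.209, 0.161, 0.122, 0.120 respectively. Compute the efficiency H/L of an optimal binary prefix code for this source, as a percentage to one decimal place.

97.3%

Entropy H = −Σ p log₂ p ≈ 2.6654 bits.
Huffman merges: 7/250+3/25→37/250; 61/500+37/250→27/100; 4/25+161/1000→321/1000; 1/5+209/1000→409/1000; 27/100+321/1000→591/1000; 409/1000+591/1000→1. L = 2739/1000 ≈ 2.7390.
Efficiency = H/L = 2.6654/2.7390 = 97.3%.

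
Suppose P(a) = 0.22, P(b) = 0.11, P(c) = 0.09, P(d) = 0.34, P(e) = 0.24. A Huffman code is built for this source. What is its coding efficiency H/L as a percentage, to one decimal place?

98.5%

Entropy H = −Σ p log₂ p ≈ 2.1668 bits.
Huffman merges: 9/100+11/100→1/5; 1/5+11/50→21/50; 6/25+17/50→29/50; 21/50+29/50→1. L = 11/5 ≈ 2.2000.
Efficiency = H/L = 2.1668/2.2000 = 98.5%.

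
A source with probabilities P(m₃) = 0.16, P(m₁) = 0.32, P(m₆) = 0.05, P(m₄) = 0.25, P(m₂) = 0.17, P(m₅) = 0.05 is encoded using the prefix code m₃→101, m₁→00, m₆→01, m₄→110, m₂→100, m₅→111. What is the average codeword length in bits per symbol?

2.63 bits/symbol

L̄ = Σ pᵢ·ℓᵢ = 0.16·3 + 0.32·2 + 0.05·2 + 0.25·3 + 0.17·3 + 0.05·3 = 2.63 bits/symbol.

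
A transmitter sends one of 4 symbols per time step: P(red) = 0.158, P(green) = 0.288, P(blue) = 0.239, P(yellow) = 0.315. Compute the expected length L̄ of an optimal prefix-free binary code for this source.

2 bits/symbol

Repeatedly combine the two least-probable nodes; the expected code length is the sum of the merged weights.
merge 79/500 + 239/1000 → 397/1000
merge 36/125 + 63/200 → 603/1000
merge 397/1000 + 603/1000 → 1
L = 397/1000 + 603/1000 + 1 = 2 bits/symbol.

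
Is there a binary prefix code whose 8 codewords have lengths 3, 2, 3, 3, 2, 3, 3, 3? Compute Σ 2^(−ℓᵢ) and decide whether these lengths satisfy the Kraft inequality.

1.25; no

With common denominator 2^3 = 8: Σ 2^(−ℓᵢ) = 1/8 + 2/8 + 1/8 + 1/8 + 2/8 + 1/8 + 1/8 + 1/8 = 10/8 = 1.25.
Kraft's inequality requires Σ ≤ 1; here Σ = 1.25 > 1, so no such prefix code exists.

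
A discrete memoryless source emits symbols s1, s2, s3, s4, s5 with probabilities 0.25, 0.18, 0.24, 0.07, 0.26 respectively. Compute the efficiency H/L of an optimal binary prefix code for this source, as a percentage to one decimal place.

Entropy H = −Σ p log₂ p ≈ 2.2133 bits.
Huffman merges: 7/100+9/50→1/4; 6/25+1/4→49/100; 1/4+13/50→51/100; 49/100+51/100→1. L = 9/4 ≈ 2.2500.
Efficiency = H/L = 2.2133/2.2500 = 98.4%.

98.4%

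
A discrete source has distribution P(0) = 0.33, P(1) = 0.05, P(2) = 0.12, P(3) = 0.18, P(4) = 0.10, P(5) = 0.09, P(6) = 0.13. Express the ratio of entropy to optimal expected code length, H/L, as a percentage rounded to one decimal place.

Entropy H = −Σ p log₂ p ≈ 2.5838 bits.
Huffman merges: 1/20+9/100→7/50; 1/10+3/25→11/50; 13/100+7/50→27/100; 9/50+11/50→2/5; 27/100+33/100→3/5; 2/5+3/5→1. L = 263/100 ≈ 2.6300.
Efficiency = H/L = 2.5838/2.6300 = 98.2%.

98.2%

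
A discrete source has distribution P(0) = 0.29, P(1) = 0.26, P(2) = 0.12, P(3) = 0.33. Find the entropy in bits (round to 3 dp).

1.918 bits

H = −Σ pᵢ log₂ pᵢ.
−0.29·log₂(0.29) = 0.5179
−0.26·log₂(0.26) = 0.5053
−0.12·log₂(0.12) = 0.3671
−0.33·log₂(0.33) = 0.5278
Sum ≈ 1.9181 → 1.918 bits.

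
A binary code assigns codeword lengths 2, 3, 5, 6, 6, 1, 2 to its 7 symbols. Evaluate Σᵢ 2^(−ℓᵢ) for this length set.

With common denominator 2^6 = 64: Σ 2^(−ℓᵢ) = 16/64 + 8/64 + 2/64 + 1/64 + 1/64 + 32/64 + 16/64 = 76/64 = 1.1875.

1.1875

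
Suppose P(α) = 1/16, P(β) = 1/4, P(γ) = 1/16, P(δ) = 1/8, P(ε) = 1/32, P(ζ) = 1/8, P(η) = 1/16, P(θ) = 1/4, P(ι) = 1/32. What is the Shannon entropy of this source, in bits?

Each probability is a power of 1/2, so log₂(1/p) is an integer.
H = Σ p·log₂(1/p) = 1/16·4 + 1/4·2 + 1/16·4 + 1/8·3 + 1/32·5 + 1/8·3 + 1/16·4 + 1/4·2 + 1/32·5 = 2.8125 bits.

2.8125 bits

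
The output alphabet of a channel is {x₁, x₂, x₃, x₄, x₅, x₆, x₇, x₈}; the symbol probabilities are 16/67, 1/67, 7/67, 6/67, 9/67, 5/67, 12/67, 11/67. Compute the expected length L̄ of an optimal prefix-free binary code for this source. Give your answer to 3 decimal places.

Repeatedly combine the two least-probable nodes; the expected code length is the sum of the merged weights.
merge 1/67 + 5/67 → 6/67
merge 6/67 + 6/67 → 12/67
merge 7/67 + 9/67 → 16/67
merge 11/67 + 12/67 → 23/67
merge 12/67 + 16/67 → 28/67
merge 16/67 + 23/67 → 39/67
merge 28/67 + 39/67 → 1
L = 6/67 + 12/67 + 16/67 + 23/67 + 28/67 + 39/67 + 1 = 191/67 ≈ 2.851 bits/symbol.

2.851 bits/symbol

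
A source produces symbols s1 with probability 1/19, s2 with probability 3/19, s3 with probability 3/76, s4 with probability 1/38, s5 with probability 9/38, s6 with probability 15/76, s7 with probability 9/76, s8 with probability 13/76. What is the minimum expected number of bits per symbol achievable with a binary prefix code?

Repeatedly combine the two least-probable nodes; the expected code length is the sum of the merged weights.
merge 1/38 + 3/76 → 5/76
merge 1/19 + 5/76 → 9/76
merge 9/76 + 9/76 → 9/38
merge 3/19 + 13/76 → 25/76
merge 15/76 + 9/38 → 33/76
merge 9/38 + 25/76 → 43/76
merge 33/76 + 43/76 → 1
L = 5/76 + 9/76 + 9/38 + 25/76 + 33/76 + 43/76 + 1 = 11/4 = 2.75 bits/symbol.

2.75 bits/symbol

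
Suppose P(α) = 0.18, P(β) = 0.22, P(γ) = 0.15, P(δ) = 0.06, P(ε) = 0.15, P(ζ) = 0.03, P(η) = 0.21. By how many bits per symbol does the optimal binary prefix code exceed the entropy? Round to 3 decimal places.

0.045 bits

Entropy H = −Σ p log₂ p ≈ 2.6151 bits.
Huffman merges: 3/100+3/50→9/100; 9/100+3/20→6/25; 3/20+9/50→33/100; 21/100+11/50→43/100; 6/25+33/100→57/100; 43/100+57/100→1. L = 133/50 ≈ 2.6600.
L − H = 2.6600 − 2.6151 = 0.045 bits.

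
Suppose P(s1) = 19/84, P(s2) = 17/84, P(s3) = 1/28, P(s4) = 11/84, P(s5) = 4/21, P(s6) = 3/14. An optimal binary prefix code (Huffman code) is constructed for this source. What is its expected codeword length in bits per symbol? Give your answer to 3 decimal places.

Repeatedly combine the two least-probable nodes; the expected code length is the sum of the merged weights.
merge 1/28 + 11/84 → 1/6
merge 1/6 + 4/21 → 5/14
merge 17/84 + 3/14 → 5/12
merge 19/84 + 5/14 → 7/12
merge 5/12 + 7/12 → 1
L = 1/6 + 5/14 + 5/12 + 7/12 + 1 = 53/21 ≈ 2.524 bits/symbol.

2.524 bits/symbol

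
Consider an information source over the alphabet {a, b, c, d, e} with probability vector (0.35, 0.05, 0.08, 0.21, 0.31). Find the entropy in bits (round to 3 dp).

H = −Σ pᵢ log₂ pᵢ.
−0.35·log₂(0.35) = 0.5301
−0.05·log₂(0.05) = 0.2161
−0.08·log₂(0.08) = 0.2915
−0.21·log₂(0.21) = 0.4728
−0.31·log₂(0.31) = 0.5238
Sum ≈ 2.0343 → 2.034 bits.

2.034 bits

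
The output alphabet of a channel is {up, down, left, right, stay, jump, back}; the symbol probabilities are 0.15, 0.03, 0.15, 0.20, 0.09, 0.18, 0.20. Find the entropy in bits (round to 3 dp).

H = −Σ pᵢ log₂ pᵢ.
−0.15·log₂(0.15) = 0.4105
−0.03·log₂(0.03) = 0.1518
−0.15·log₂(0.15) = 0.4105
−0.20·log₂(0.20) = 0.4644
−0.09·log₂(0.09) = 0.3127
−0.18·log₂(0.18) = 0.4453
−0.20·log₂(0.20) = 0.4644
Sum ≈ 2.6596 → 2.660 bits.

2.660 bits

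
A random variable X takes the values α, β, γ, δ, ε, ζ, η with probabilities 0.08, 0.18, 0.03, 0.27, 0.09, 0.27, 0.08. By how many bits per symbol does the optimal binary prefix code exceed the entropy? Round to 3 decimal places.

Entropy H = −Σ p log₂ p ≈ 2.5128 bits.
Huffman merges: 3/100+2/25→11/100; 2/25+9/100→17/100; 11/100+17/100→7/25; 9/50+27/100→9/20; 27/100+7/25→11/20; 9/20+11/20→1. L = 64/25 ≈ 2.5600.
L − H = 2.5600 − 2.5128 = 0.047 bits.

0.047 bits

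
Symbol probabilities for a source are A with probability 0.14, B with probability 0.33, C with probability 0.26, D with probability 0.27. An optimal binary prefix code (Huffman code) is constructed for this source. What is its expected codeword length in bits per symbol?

Repeatedly combine the two least-probable nodes; the expected code length is the sum of the merged weights.
merge 7/50 + 13/50 → 2/5
merge 27/100 + 33/100 → 3/5
merge 2/5 + 3/5 → 1
L = 2/5 + 3/5 + 1 = 2 bits/symbol.

2 bits/symbol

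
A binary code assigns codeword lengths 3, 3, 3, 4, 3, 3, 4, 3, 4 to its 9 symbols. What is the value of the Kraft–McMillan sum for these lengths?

With common denominator 2^4 = 16: Σ 2^(−ℓᵢ) = 2/16 + 2/16 + 2/16 + 1/16 + 2/16 + 2/16 + 1/16 + 2/16 + 1/16 = 15/16 = 0.9375.

0.9375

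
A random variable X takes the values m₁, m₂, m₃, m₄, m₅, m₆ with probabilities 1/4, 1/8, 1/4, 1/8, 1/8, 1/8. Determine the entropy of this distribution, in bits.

Each probability is a power of 1/2, so log₂(1/p) is an integer.
H = Σ p·log₂(1/p) = 1/4·2 + 1/8·3 + 1/4·2 + 1/8·3 + 1/8·3 + 1/8·3 = 2.5 bits.

2.5 bits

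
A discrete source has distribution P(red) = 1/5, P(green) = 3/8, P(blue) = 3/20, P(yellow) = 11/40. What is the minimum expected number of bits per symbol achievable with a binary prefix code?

Repeatedly combine the two least-probable nodes; the expected code length is the sum of the merged weights.
merge 3/20 + 1/5 → 7/20
merge 11/40 + 7/20 → 5/8
merge 3/8 + 5/8 → 1
L = 7/20 + 5/8 + 1 = 79/40 = 1.975 bits/symbol.

1.975 bits/symbol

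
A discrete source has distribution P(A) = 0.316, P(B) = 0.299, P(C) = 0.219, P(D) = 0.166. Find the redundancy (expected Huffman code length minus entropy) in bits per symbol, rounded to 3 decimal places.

Entropy H = −Σ p log₂ p ≈ 1.9559 bits.
Huffman merges: 83/500+219/1000→77/200; 299/1000+79/250→123/200; 77/200+123/200→1. L = 2 ≈ 2.0000.
L − H = 2.0000 − 1.9559 = 0.044 bits.

0.044 bits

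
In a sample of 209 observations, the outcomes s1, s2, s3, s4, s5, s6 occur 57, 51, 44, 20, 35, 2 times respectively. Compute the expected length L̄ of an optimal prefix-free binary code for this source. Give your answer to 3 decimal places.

2.378 bits/symbol

Probabilities are the counts divided by 209.
Repeatedly combine the two least-probable nodes; the expected code length is the sum of the merged weights.
merge 2/209 + 20/209 → 2/19
merge 2/19 + 35/209 → 3/11
merge 4/19 + 51/209 → 5/11
merge 3/11 + 3/11 → 6/11
merge 5/11 + 6/11 → 1
L = 2/19 + 3/11 + 5/11 + 6/11 + 1 = 497/209 ≈ 2.378 bits/symbol.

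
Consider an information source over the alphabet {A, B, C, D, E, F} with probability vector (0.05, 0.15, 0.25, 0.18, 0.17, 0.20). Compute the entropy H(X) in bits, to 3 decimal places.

2.471 bits

H = −Σ pᵢ log₂ pᵢ.
−0.05·log₂(0.05) = 0.2161
−0.15·log₂(0.15) = 0.4105
−0.25·log₂(0.25) = 0.5000
−0.18·log₂(0.18) = 0.4453
−0.17·log₂(0.17) = 0.4346
−0.20·log₂(0.20) = 0.4644
Sum ≈ 2.4709 → 2.471 bits.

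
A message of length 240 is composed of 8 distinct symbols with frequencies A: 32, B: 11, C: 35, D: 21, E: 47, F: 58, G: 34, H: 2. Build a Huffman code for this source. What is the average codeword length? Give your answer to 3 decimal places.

2.758 bits/symbol

Probabilities are the counts divided by 240.
Repeatedly combine the two least-probable nodes; the expected code length is the sum of the merged weights.
merge 1/120 + 11/240 → 13/240
merge 13/240 + 7/80 → 17/120
merge 2/15 + 17/120 → 11/40
merge 17/120 + 7/48 → 23/80
merge 47/240 + 29/120 → 7/16
merge 11/40 + 23/80 → 9/16
merge 7/16 + 9/16 → 1
L = 13/240 + 17/120 + 11/40 + 23/80 + 7/16 + 9/16 + 1 = 331/120 ≈ 2.758 bits/symbol.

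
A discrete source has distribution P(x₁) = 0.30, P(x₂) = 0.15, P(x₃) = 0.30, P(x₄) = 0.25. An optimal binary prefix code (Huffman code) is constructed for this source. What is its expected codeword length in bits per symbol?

2 bits/symbol

Repeatedly combine the two least-probable nodes; the expected code length is the sum of the merged weights.
merge 3/20 + 1/4 → 2/5
merge 3/10 + 3/10 → 3/5
merge 2/5 + 3/5 → 1
L = 2/5 + 3/5 + 1 = 2 bits/symbol.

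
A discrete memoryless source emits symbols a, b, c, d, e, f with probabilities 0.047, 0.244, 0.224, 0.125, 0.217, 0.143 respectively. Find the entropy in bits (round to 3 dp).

2.442 bits

H = −Σ pᵢ log₂ pᵢ.
−0.047·log₂(0.047) = 0.2073
−0.244·log₂(0.244) = 0.4966
−0.224·log₂(0.224) = 0.4835
−0.125·log₂(0.125) = 0.3750
−0.217·log₂(0.217) = 0.4783
−0.143·log₂(0.143) = 0.4012
Sum ≈ 2.4419 → 2.442 bits.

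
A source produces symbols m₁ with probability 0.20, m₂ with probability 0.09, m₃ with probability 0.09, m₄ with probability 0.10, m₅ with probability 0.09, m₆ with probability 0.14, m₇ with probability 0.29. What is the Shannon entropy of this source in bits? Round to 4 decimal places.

H = −Σ pᵢ log₂ pᵢ.
−0.20·log₂(0.20) = 0.4644
−0.09·log₂(0.09) = 0.3127
−0.09·log₂(0.09) = 0.3127
−0.10·log₂(0.10) = 0.3322
−0.09·log₂(0.09) = 0.3127
−0.14·log₂(0.14) = 0.3971
−0.29·log₂(0.29) = 0.5179
Sum ≈ 2.6496 → 2.6496 bits.

2.6496 bits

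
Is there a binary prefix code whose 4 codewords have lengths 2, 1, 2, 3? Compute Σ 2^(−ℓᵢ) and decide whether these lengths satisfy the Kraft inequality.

With common denominator 2^3 = 8: Σ 2^(−ℓᵢ) = 2/8 + 4/8 + 2/8 + 1/8 = 9/8 = 1.125.
Kraft's inequality requires Σ ≤ 1; here Σ = 1.125 > 1, so no such prefix code exists.

1.125; no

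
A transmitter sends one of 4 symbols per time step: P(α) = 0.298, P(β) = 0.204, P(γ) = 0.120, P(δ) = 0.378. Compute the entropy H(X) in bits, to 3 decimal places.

H = −Σ pᵢ log₂ pᵢ.
−0.298·log₂(0.298) = 0.5205
−0.204·log₂(0.204) = 0.4678
−0.120·log₂(0.120) = 0.3671
−0.378·log₂(0.378) = 0.5305
Sum ≈ 1.8859 → 1.886 bits.

1.886 bits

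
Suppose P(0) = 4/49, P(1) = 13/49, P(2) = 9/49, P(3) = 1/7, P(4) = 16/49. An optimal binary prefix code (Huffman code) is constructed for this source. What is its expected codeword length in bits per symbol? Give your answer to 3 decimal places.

Repeatedly combine the two least-probable nodes; the expected code length is the sum of the merged weights.
merge 4/49 + 1/7 → 11/49
merge 9/49 + 11/49 → 20/49
merge 13/49 + 16/49 → 29/49
merge 20/49 + 29/49 → 1
L = 11/49 + 20/49 + 29/49 + 1 = 109/49 ≈ 2.224 bits/symbol.

2.224 bits/symbol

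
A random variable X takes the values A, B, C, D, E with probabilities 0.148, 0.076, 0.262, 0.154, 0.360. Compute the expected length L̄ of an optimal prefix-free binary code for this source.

Repeatedly combine the two least-probable nodes; the expected code length is the sum of the merged weights.
merge 19/250 + 37/250 → 28/125
merge 77/500 + 28/125 → 189/500
merge 131/500 + 9/25 → 311/500
merge 189/500 + 311/500 → 1
L = 28/125 + 189/500 + 311/500 + 1 = 278/125 = 2.224 bits/symbol.

2.224 bits/symbol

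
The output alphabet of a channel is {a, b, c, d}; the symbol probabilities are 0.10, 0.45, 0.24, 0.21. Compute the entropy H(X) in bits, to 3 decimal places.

H = −Σ pᵢ log₂ pᵢ.
−0.10·log₂(0.10) = 0.3322
−0.45·log₂(0.45) = 0.5184
−0.24·log₂(0.24) = 0.4941
−0.21·log₂(0.21) = 0.4728
Sum ≈ 1.8176 → 1.818 bits.

1.818 bits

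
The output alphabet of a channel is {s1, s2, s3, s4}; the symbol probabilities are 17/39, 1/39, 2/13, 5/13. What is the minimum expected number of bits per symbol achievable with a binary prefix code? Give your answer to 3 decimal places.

Repeatedly combine the two least-probable nodes; the expected code length is the sum of the merged weights.
merge 1/39 + 2/13 → 7/39
merge 7/39 + 5/13 → 22/39
merge 17/39 + 22/39 → 1
L = 7/39 + 22/39 + 1 = 68/39 ≈ 1.744 bits/symbol.

1.744 bits/symbol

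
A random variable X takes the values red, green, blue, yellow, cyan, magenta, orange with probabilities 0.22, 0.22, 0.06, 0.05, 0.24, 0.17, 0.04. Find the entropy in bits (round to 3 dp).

H = −Σ pᵢ log₂ pᵢ.
−0.22·log₂(0.22) = 0.4806
−0.22·log₂(0.22) = 0.4806
−0.06·log₂(0.06) = 0.2435
−0.05·log₂(0.05) = 0.2161
−0.24·log₂(0.24) = 0.4941
−0.17·log₂(0.17) = 0.4346
−0.04·log₂(0.04) = 0.1858
Sum ≈ 2.5353 → 2.535 bits.

2.535 bits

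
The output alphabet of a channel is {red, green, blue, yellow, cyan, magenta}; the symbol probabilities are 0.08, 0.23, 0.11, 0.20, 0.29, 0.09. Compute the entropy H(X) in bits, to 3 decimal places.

2.424 bits

H = −Σ pᵢ log₂ pᵢ.
−0.08·log₂(0.08) = 0.2915
−0.23·log₂(0.23) = 0.4877
−0.11·log₂(0.11) = 0.3503
−0.20·log₂(0.20) = 0.4644
−0.29·log₂(0.29) = 0.5179
−0.09·log₂(0.09) = 0.3127
Sum ≈ 2.4244 → 2.424 bits.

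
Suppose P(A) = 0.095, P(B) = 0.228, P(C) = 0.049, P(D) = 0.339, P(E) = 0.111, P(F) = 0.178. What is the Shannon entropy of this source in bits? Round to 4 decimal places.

H = −Σ pᵢ log₂ pᵢ.
−0.095·log₂(0.095) = 0.3226
−0.228·log₂(0.228) = 0.4863
−0.049·log₂(0.049) = 0.2132
−0.339·log₂(0.339) = 0.5291
−0.111·log₂(0.111) = 0.3520
−0.178·log₂(0.178) = 0.4432
Sum ≈ 2.3464 → 2.3464 bits.

2.3464 bits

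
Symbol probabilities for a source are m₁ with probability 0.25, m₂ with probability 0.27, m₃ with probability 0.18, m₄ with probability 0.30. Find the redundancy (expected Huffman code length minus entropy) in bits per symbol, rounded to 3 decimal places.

0.024 bits

Entropy H = −Σ p log₂ p ≈ 1.9764 bits.
Huffman merges: 9/50+1/4→43/100; 27/100+3/10→57/100; 43/100+57/100→1. L = 2 ≈ 2.0000.
L − H = 2.0000 − 1.9764 = 0.024 bits.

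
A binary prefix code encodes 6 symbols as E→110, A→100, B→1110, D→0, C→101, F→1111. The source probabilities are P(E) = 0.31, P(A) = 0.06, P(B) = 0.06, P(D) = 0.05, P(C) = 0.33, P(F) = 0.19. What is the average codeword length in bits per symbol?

L̄ = Σ pᵢ·ℓᵢ = 0.31·3 + 0.06·3 + 0.06·4 + 0.05·1 + 0.33·3 + 0.19·4 = 3.15 bits/symbol.

3.15 bits/symbol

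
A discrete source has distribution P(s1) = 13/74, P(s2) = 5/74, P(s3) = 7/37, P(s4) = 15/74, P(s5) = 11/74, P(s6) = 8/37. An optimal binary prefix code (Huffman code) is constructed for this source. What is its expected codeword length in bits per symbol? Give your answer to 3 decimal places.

2.581 bits/symbol

Repeatedly combine the two least-probable nodes; the expected code length is the sum of the merged weights.
merge 5/74 + 11/74 → 8/37
merge 13/74 + 7/37 → 27/74
merge 15/74 + 8/37 → 31/74
merge 8/37 + 27/74 → 43/74
merge 31/74 + 43/74 → 1
L = 8/37 + 27/74 + 31/74 + 43/74 + 1 = 191/74 ≈ 2.581 bits/symbol.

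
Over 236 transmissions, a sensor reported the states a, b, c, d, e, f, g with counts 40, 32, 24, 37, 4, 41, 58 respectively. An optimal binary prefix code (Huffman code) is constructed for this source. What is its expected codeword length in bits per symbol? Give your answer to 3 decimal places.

2.699 bits/symbol

Probabilities are the counts divided by 236.
Repeatedly combine the two least-probable nodes; the expected code length is the sum of the merged weights.
merge 1/59 + 6/59 → 7/59
merge 7/59 + 8/59 → 15/59
merge 37/236 + 10/59 → 77/236
merge 41/236 + 29/118 → 99/236
merge 15/59 + 77/236 → 137/236
merge 99/236 + 137/236 → 1
L = 7/59 + 15/59 + 77/236 + 99/236 + 137/236 + 1 = 637/236 ≈ 2.699 bits/symbol.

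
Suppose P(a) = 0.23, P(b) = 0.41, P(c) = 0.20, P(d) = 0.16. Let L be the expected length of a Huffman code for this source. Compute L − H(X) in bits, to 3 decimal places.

0.048 bits

Entropy H = −Σ p log₂ p ≈ 1.9025 bits.
Huffman merges: 4/25+1/5→9/25; 23/100+9/25→59/100; 41/100+59/100→1. L = 39/20 ≈ 1.9500.
L − H = 1.9500 − 1.9025 = 0.048 bits.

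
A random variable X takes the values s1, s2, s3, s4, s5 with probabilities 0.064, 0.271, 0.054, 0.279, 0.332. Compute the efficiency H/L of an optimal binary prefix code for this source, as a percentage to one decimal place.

96.0%

Entropy H = −Σ p log₂ p ≈ 2.0336 bits.
Huffman merges: 27/500+8/125→59/500; 59/500+271/1000→389/1000; 279/1000+83/250→611/1000; 389/1000+611/1000→1. L = 1059/500 ≈ 2.1180.
Efficiency = H/L = 2.0336/2.1180 = 96.0%.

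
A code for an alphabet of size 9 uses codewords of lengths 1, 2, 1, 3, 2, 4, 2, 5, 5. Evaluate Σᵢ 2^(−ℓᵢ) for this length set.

With common denominator 2^5 = 32: Σ 2^(−ℓᵢ) = 16/32 + 8/32 + 16/32 + 4/32 + 8/32 + 2/32 + 8/32 + 1/32 + 1/32 = 64/32 = 2.

2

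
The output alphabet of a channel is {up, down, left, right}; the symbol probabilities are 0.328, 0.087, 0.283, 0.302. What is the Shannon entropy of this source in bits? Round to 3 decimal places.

H = −Σ pᵢ log₂ pᵢ.
−0.328·log₂(0.328) = 0.5275
−0.087·log₂(0.087) = 0.3065
−0.283·log₂(0.283) = 0.5154
−0.302·log₂(0.302) = 0.5217
Sum ≈ 1.8710 → 1.871 bits.

1.871 bits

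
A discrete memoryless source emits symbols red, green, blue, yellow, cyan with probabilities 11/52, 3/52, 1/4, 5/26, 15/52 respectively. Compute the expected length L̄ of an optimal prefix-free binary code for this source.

2.25 bits/symbol

Repeatedly combine the two least-probable nodes; the expected code length is the sum of the merged weights.
merge 3/52 + 5/26 → 1/4
merge 11/52 + 1/4 → 6/13
merge 1/4 + 15/52 → 7/13
merge 6/13 + 7/13 → 1
L = 1/4 + 6/13 + 7/13 + 1 = 9/4 = 2.25 bits/symbol.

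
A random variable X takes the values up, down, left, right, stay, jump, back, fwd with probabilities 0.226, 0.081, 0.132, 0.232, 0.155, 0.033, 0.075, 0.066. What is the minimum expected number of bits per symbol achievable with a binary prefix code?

Repeatedly combine the two least-probable nodes; the expected code length is the sum of the merged weights.
merge 33/1000 + 33/500 → 99/1000
merge 3/40 + 81/1000 → 39/250
merge 99/1000 + 33/250 → 231/1000
merge 31/200 + 39/250 → 311/1000
merge 113/500 + 231/1000 → 457/1000
merge 29/125 + 311/1000 → 543/1000
merge 457/1000 + 543/1000 → 1
L = 99/1000 + 39/250 + 231/1000 + 311/1000 + 457/1000 + 543/1000 + 1 = 2797/1000 = 2.797 bits/symbol.

2.797 bits/symbol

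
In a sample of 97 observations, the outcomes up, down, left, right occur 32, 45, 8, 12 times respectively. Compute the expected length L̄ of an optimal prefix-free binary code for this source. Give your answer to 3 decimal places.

1.742 bits/symbol

Probabilities are the counts divided by 97.
Repeatedly combine the two least-probable nodes; the expected code length is the sum of the merged weights.
merge 8/97 + 12/97 → 20/97
merge 20/97 + 32/97 → 52/97
merge 45/97 + 52/97 → 1
L = 20/97 + 52/97 + 1 = 169/97 ≈ 1.742 bits/symbol.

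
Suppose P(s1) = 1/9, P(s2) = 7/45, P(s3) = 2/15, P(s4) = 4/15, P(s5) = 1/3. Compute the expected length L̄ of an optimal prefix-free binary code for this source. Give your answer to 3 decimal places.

Repeatedly combine the two least-probable nodes; the expected code length is the sum of the merged weights.
merge 1/9 + 2/15 → 11/45
merge 7/45 + 11/45 → 2/5
merge 4/15 + 1/3 → 3/5
merge 2/5 + 3/5 → 1
L = 11/45 + 2/5 + 3/5 + 1 = 101/45 ≈ 2.244 bits/symbol.

2.244 bits/symbol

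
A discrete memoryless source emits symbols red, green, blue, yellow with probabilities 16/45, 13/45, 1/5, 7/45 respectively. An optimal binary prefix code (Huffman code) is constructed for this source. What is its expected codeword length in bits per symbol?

Repeatedly combine the two least-probable nodes; the expected code length is the sum of the merged weights.
merge 7/45 + 1/5 → 16/45
merge 13/45 + 16/45 → 29/45
merge 16/45 + 29/45 → 1
L = 16/45 + 29/45 + 1 = 2 bits/symbol.

2 bits/symbol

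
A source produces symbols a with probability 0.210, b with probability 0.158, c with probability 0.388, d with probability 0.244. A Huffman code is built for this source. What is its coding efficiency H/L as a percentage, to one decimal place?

Entropy H = −Σ p log₂ p ≈ 1.9199 bits.
Huffman merges: 79/500+21/100→46/125; 61/250+46/125→153/250; 97/250+153/250→1. L = 99/50 ≈ 1.9800.
Efficiency = H/L = 1.9199/1.9800 = 97.0%.

97.0%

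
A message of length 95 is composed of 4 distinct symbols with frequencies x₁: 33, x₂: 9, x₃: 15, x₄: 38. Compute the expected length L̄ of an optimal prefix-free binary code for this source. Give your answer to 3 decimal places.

1.853 bits/symbol

Probabilities are the counts divided by 95.
Repeatedly combine the two least-probable nodes; the expected code length is the sum of the merged weights.
merge 9/95 + 3/19 → 24/95
merge 24/95 + 33/95 → 3/5
merge 2/5 + 3/5 → 1
L = 24/95 + 3/5 + 1 = 176/95 ≈ 1.853 bits/symbol.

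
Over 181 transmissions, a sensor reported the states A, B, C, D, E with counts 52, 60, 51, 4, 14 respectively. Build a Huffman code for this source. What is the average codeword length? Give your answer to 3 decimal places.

Probabilities are the counts divided by 181.
Repeatedly combine the two least-probable nodes; the expected code length is the sum of the merged weights.
merge 4/181 + 14/181 → 18/181
merge 18/181 + 51/181 → 69/181
merge 52/181 + 60/181 → 112/181
merge 69/181 + 112/181 → 1
L = 18/181 + 69/181 + 112/181 + 1 = 380/181 ≈ 2.099 bits/symbol.

2.099 bits/symbol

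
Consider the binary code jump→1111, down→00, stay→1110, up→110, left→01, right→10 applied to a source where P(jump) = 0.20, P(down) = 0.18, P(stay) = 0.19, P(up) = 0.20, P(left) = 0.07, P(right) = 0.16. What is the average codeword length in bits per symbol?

2.98 bits/symbol

L̄ = Σ pᵢ·ℓᵢ = 0.20·4 + 0.18·2 + 0.19·4 + 0.20·3 + 0.07·2 + 0.16·2 = 2.98 bits/symbol.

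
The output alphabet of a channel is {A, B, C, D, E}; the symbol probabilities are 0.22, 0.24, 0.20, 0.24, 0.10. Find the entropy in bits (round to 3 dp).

2.265 bits

H = −Σ pᵢ log₂ pᵢ.
−0.22·log₂(0.22) = 0.4806
−0.24·log₂(0.24) = 0.4941
−0.20·log₂(0.20) = 0.4644
−0.24·log₂(0.24) = 0.4941
−0.10·log₂(0.10) = 0.3322
Sum ≈ 2.2654 → 2.265 bits.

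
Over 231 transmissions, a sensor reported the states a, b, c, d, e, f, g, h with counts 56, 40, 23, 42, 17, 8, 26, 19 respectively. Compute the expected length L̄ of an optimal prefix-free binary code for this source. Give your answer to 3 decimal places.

2.866 bits/symbol

Probabilities are the counts divided by 231.
Repeatedly combine the two least-probable nodes; the expected code length is the sum of the merged weights.
merge 8/231 + 17/231 → 25/231
merge 19/231 + 23/231 → 2/11
merge 25/231 + 26/231 → 17/77
merge 40/231 + 2/11 → 82/231
merge 2/11 + 17/77 → 31/77
merge 8/33 + 82/231 → 46/77
merge 31/77 + 46/77 → 1
L = 25/231 + 2/11 + 17/77 + 82/231 + 31/77 + 46/77 + 1 = 662/231 ≈ 2.866 bits/symbol.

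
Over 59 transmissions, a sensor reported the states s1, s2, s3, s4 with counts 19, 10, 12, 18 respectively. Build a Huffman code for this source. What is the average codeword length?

2 bits/symbol

Probabilities are the counts divided by 59.
Repeatedly combine the two least-probable nodes; the expected code length is the sum of the merged weights.
merge 10/59 + 12/59 → 22/59
merge 18/59 + 19/59 → 37/59
merge 22/59 + 37/59 → 1
L = 22/59 + 37/59 + 1 = 2 bits/symbol.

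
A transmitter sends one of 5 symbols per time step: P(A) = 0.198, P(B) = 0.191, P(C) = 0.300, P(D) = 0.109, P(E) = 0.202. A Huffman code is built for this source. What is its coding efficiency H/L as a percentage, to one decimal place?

Entropy H = −Σ p log₂ p ≈ 2.2545 bits.
Huffman merges: 109/1000+191/1000→3/10; 99/500+101/500→2/5; 3/10+3/10→3/5; 2/5+3/5→1. L = 23/10 ≈ 2.3000.
Efficiency = H/L = 2.2545/2.3000 = 98.0%.

98.0%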